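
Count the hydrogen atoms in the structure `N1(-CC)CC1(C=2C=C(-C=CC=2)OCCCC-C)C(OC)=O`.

25

Hydrogens are implicit in SMILES; fill each atom to its normal valence:
  6 × C: 2 H each → 12
  4 × C (aromatic): 1 H each → 4
  3 × C: 3 H each → 9
  3 × O: no H
  2 × C: no H
  2 × C (aromatic): no H
  1 × N: no H
  Total hydrogens = 25.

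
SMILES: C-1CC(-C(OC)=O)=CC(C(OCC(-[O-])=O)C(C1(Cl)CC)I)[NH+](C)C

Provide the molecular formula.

C16H25ClINO5

Heavy atoms from the SMILES: 16 C, 1 Cl, 1 I, 1 N, 5 O.
Implicit hydrogens by atom environment:
  4 × C: 3 H each → 12
  4 × C: 2 H each → 8
  4 × C: 1 H each → 4
  4 × C: no H
  4 × O: no H
  1 × Cl: no H
  1 × I: no H
  1 × N (charge +1): 1 H
  1 × O (charge -1): no H
  Total hydrogens = 25.
Molecular formula: C16H25ClINO5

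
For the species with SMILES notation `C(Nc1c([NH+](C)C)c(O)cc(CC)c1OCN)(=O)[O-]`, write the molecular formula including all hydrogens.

Heavy atoms from the SMILES: 12 C, 3 N, 4 O.
Implicit hydrogens by atom environment:
  5 × C (aromatic): no H
  3 × C: 3 H each → 9
  2 × C: 2 H each → 4
  2 × O: no H
  1 × C (aromatic): 1 H
  1 × C: no H
  1 × N: 2 H
  1 × N (charge +1): 1 H
  1 × N: 1 H
  1 × O: 1 H
  1 × O (charge -1): no H
  Total hydrogens = 19.
Molecular formula: C12H19N3O4

C12H19N3O4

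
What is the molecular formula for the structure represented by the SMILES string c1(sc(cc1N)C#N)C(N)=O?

C6H5N3OS

Heavy atoms from the SMILES: 6 C, 3 N, 1 O, 1 S.
Implicit hydrogens by atom environment:
  3 × C (aromatic): no H
  2 × C: no H
  2 × N: 2 H each → 4
  1 × C (aromatic): 1 H
  1 × N: no H
  1 × O: no H
  1 × S (aromatic): no H
  Total hydrogens = 5.
Molecular formula: C6H5N3OS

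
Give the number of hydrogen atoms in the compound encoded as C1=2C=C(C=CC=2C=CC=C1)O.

Hydrogens are implicit in SMILES; fill each atom to its normal valence:
  7 × C (aromatic): 1 H each → 7
  3 × C (aromatic): no H
  1 × O: 1 H
  Total hydrogens = 8.

8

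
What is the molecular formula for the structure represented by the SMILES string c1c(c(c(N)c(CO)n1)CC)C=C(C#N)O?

Heavy atoms from the SMILES: 11 C, 3 N, 2 O.
Implicit hydrogens by atom environment:
  4 × C (aromatic): no H
  2 × C: 2 H each → 4
  2 × C: no H
  2 × O: 1 H each → 2
  1 × C: 3 H
  1 × C (aromatic): 1 H
  1 × C: 1 H
  1 × N: 2 H
  1 × N (aromatic): no H
  1 × N: no H
  Total hydrogens = 13.
Molecular formula: C11H13N3O2

C11H13N3O2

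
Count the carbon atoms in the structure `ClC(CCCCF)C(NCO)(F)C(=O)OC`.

9

The symbol for carbon appears 9 times in the SMILES. (Cl is a single chlorine, not C + l.)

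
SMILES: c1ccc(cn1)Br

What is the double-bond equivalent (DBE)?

4

Molecular formula from the SMILES: C5H4BrN.
DoU = (2C + 2 + N − H − X)/2 = (2·5 + 2 + 1 − 4 − 1)/2 = 8/2 = 4.
(Structurally: 1 ring(s) + 3 π bond(s) = 4.)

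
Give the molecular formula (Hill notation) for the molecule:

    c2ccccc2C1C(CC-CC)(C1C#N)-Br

C14H16BrN

Heavy atoms from the SMILES: 1 Br, 14 C, 1 N.
Implicit hydrogens by atom environment:
  5 × C (aromatic): 1 H each → 5
  3 × C: 2 H each → 6
  2 × C: 1 H each → 2
  2 × C: no H
  1 × Br: no H
  1 × C: 3 H
  1 × C (aromatic): no H
  1 × N: no H
  Total hydrogens = 16.
Molecular formula: C14H16BrN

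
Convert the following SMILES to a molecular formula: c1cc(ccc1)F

C6H5F

Heavy atoms from the SMILES: 6 C, 1 F.
Implicit hydrogens by atom environment:
  5 × C (aromatic): 1 H each → 5
  1 × C (aromatic): no H
  1 × F: no H
  Total hydrogens = 5.
Molecular formula: C6H5F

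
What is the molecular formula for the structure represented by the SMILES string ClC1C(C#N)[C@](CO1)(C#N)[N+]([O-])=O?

Heavy atoms from the SMILES: 6 C, 1 Cl, 3 N, 3 O.
Implicit hydrogens by atom environment:
  3 × C: no H
  2 × C: 1 H each → 2
  2 × N: no H
  2 × O: no H
  1 × C: 2 H
  1 × Cl: no H
  1 × N (charge +1): no H
  1 × O (charge -1): no H
  Total hydrogens = 4.
Molecular formula: C6H4ClN3O3

C6H4ClN3O3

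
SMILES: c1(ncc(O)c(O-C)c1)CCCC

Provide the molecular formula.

Heavy atoms from the SMILES: 10 C, 1 N, 2 O.
Implicit hydrogens by atom environment:
  3 × C: 2 H each → 6
  3 × C (aromatic): no H
  2 × C: 3 H each → 6
  2 × C (aromatic): 1 H each → 2
  1 × N (aromatic): no H
  1 × O: 1 H
  1 × O: no H
  Total hydrogens = 15.
Molecular formula: C10H15NO2

C10H15NO2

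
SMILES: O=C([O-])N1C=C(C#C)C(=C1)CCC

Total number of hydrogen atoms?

10

Hydrogens are implicit in SMILES; fill each atom to its normal valence:
  2 × C: 2 H each → 4
  2 × C (aromatic): 1 H each → 2
  2 × C (aromatic): no H
  2 × C: no H
  1 × C: 3 H
  1 × C: 1 H
  1 × N (aromatic): no H
  1 × O: no H
  1 × O (charge -1): no H
  Total hydrogens = 10.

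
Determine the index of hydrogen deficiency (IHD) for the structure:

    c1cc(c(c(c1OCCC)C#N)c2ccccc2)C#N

12

Molecular formula from the SMILES: C17H14N2O.
DoU = (2C + 2 + N − H − X)/2 = (2·17 + 2 + 2 − 14 − 0)/2 = 24/2 = 12.
(Structurally: 2 ring(s) + 10 π bond(s) = 12.)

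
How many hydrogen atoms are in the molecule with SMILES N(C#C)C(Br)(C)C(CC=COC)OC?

Hydrogens are implicit in SMILES; fill each atom to its normal valence:
  4 × C: 1 H each → 4
  3 × C: 3 H each → 9
  2 × C: no H
  2 × O: no H
  1 × Br: no H
  1 × C: 2 H
  1 × N: 1 H
  Total hydrogens = 16.

16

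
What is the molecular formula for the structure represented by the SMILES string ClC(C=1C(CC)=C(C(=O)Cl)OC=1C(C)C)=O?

C11H12Cl2O3

Heavy atoms from the SMILES: 11 C, 2 Cl, 3 O.
Implicit hydrogens by atom environment:
  4 × C (aromatic): no H
  3 × C: 3 H each → 9
  2 × C: no H
  2 × Cl: no H
  2 × O: no H
  1 × C: 2 H
  1 × C: 1 H
  1 × O (aromatic): no H
  Total hydrogens = 12.
Molecular formula: C11H12Cl2O3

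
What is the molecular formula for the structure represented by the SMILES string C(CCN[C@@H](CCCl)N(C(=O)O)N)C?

Heavy atoms from the SMILES: 8 C, 1 Cl, 3 N, 2 O.
Implicit hydrogens by atom environment:
  5 × C: 2 H each → 10
  1 × C: 3 H
  1 × C: 1 H
  1 × C: no H
  1 × Cl: no H
  1 × N: 2 H
  1 × N: 1 H
  1 × N: no H
  1 × O: 1 H
  1 × O: no H
  Total hydrogens = 18.
Molecular formula: C8H18ClN3O2

C8H18ClN3O2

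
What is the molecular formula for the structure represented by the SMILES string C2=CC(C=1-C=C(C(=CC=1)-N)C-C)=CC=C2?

Heavy atoms from the SMILES: 14 C, 1 N.
Implicit hydrogens by atom environment:
  8 × C (aromatic): 1 H each → 8
  4 × C (aromatic): no H
  1 × C: 3 H
  1 × C: 2 H
  1 × N: 2 H
  Total hydrogens = 15.
Molecular formula: C14H15N

C14H15N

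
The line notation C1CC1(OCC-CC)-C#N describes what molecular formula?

C8H13NO

Heavy atoms from the SMILES: 8 C, 1 N, 1 O.
Implicit hydrogens by atom environment:
  5 × C: 2 H each → 10
  2 × C: no H
  1 × C: 3 H
  1 × N: no H
  1 × O: no H
  Total hydrogens = 13.
Molecular formula: C8H13NO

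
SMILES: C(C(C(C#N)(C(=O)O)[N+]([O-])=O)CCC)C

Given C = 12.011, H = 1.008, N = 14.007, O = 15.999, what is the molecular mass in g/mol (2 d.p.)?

214.22

Molecular formula: C9H14N2O4.
M = 9×12.011 + 14×1.008 + 2×14.007 + 4×15.999 = 214.22 g/mol.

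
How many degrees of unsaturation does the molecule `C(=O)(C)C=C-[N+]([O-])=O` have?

Molecular formula from the SMILES: C4H5NO3.
DoU = (2C + 2 + N − H − X)/2 = (2·4 + 2 + 1 − 5 − 0)/2 = 6/2 = 3.
(Structurally: 0 ring(s) + 3 π bond(s) = 3.)

3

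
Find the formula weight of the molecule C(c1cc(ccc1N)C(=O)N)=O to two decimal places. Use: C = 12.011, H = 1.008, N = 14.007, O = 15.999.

164.16

Molecular formula: C8H8N2O2.
M = 8×12.011 + 8×1.008 + 2×14.007 + 2×15.999 = 164.16 g/mol.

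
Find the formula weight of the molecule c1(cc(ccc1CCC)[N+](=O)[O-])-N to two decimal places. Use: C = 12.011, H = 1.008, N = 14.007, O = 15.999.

Molecular formula: C9H12N2O2.
M = 9×12.011 + 12×1.008 + 2×14.007 + 2×15.999 = 180.21 g/mol.

180.21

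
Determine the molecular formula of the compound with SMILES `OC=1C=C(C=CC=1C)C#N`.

C8H7NO

Heavy atoms from the SMILES: 8 C, 1 N, 1 O.
Implicit hydrogens by atom environment:
  3 × C (aromatic): 1 H each → 3
  3 × C (aromatic): no H
  1 × C: 3 H
  1 × C: no H
  1 × N: no H
  1 × O: 1 H
  Total hydrogens = 7.
Molecular formula: C8H7NO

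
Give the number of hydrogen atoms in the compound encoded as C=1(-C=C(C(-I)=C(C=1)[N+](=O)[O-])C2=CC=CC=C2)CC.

Hydrogens are implicit in SMILES; fill each atom to its normal valence:
  7 × C (aromatic): 1 H each → 7
  5 × C (aromatic): no H
  1 × C: 3 H
  1 × C: 2 H
  1 × I: no H
  1 × N (charge +1): no H
  1 × O: no H
  1 × O (charge -1): no H
  Total hydrogens = 12.

12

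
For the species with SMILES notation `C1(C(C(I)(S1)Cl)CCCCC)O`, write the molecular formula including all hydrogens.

Heavy atoms from the SMILES: 8 C, 1 Cl, 1 I, 1 O, 1 S.
Implicit hydrogens by atom environment:
  4 × C: 2 H each → 8
  2 × C: 1 H each → 2
  1 × C: 3 H
  1 × C: no H
  1 × Cl: no H
  1 × I: no H
  1 × O: 1 H
  1 × S: no H
  Total hydrogens = 14.
Molecular formula: C8H14ClIOS

C8H14ClIOS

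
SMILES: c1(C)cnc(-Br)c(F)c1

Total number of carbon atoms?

6

The symbol for carbon appears 6 times in the SMILES. Lowercase c denotes aromatic carbon and counts toward C.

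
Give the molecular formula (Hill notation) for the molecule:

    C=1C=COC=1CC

Heavy atoms from the SMILES: 6 C, 1 O.
Implicit hydrogens by atom environment:
  3 × C (aromatic): 1 H each → 3
  1 × C: 3 H
  1 × C: 2 H
  1 × C (aromatic): no H
  1 × O (aromatic): no H
  Total hydrogens = 8.
Molecular formula: C6H8O

C6H8O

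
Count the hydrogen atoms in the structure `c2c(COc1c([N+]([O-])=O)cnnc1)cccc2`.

9

Hydrogens are implicit in SMILES; fill each atom to its normal valence:
  7 × C (aromatic): 1 H each → 7
  3 × C (aromatic): no H
  2 × N (aromatic): no H
  2 × O: no H
  1 × C: 2 H
  1 × N (charge +1): no H
  1 × O (charge -1): no H
  Total hydrogens = 9.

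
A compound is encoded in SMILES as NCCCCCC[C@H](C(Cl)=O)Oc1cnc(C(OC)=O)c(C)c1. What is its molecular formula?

Heavy atoms from the SMILES: 16 C, 1 Cl, 2 N, 4 O.
Implicit hydrogens by atom environment:
  6 × C: 2 H each → 12
  4 × O: no H
  3 × C (aromatic): no H
  2 × C: 3 H each → 6
  2 × C (aromatic): 1 H each → 2
  2 × C: no H
  1 × C: 1 H
  1 × Cl: no H
  1 × N: 2 H
  1 × N (aromatic): no H
  Total hydrogens = 23.
Molecular formula: C16H23ClN2O4

C16H23ClN2O4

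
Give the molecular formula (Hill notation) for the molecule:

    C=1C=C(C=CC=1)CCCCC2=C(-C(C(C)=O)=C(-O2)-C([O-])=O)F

C17H16FO4-

Heavy atoms from the SMILES: 17 C, 1 F, 4 O.
Implicit hydrogens by atom environment:
  5 × C (aromatic): 1 H each → 5
  5 × C (aromatic): no H
  4 × C: 2 H each → 8
  2 × C: no H
  2 × O: no H
  1 × C: 3 H
  1 × F: no H
  1 × O (aromatic): no H
  1 × O (charge -1): no H
  Total hydrogens = 16.
Net charge -1.
Molecular formula: C17H16FO4-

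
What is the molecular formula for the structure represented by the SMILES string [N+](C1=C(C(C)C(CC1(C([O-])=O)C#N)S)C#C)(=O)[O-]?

Heavy atoms from the SMILES: 11 C, 2 N, 4 O, 1 S.
Implicit hydrogens by atom environment:
  6 × C: no H
  3 × C: 1 H each → 3
  2 × O: no H
  2 × O (charge -1): no H
  1 × C: 3 H
  1 × C: 2 H
  1 × N: no H
  1 × N (charge +1): no H
  1 × S: 1 H
  Total hydrogens = 9.
Net charge -1.
Molecular formula: C11H9N2O4S-

C11H9N2O4S-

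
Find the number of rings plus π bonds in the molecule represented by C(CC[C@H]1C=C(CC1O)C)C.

2

Molecular formula from the SMILES: C10H18O.
DoU = (2C + 2 + N − H − X)/2 = (2·10 + 2 + 0 − 18 − 0)/2 = 4/2 = 2.
(Structurally: 1 ring(s) + 1 π bond(s) = 2.)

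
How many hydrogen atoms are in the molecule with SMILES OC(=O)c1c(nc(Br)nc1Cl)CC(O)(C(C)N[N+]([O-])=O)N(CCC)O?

17

Hydrogens are implicit in SMILES; fill each atom to its normal valence:
  4 × C (aromatic): no H
  3 × C: 2 H each → 6
  3 × O: 1 H each → 3
  2 × C: 3 H each → 6
  2 × C: no H
  2 × N (aromatic): no H
  2 × O: no H
  1 × Br: no H
  1 × C: 1 H
  1 × Cl: no H
  1 × N: 1 H
  1 × N: no H
  1 × N (charge +1): no H
  1 × O (charge -1): no H
  Total hydrogens = 17.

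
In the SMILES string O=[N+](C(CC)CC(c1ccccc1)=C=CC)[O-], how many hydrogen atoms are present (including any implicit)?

Hydrogens are implicit in SMILES; fill each atom to its normal valence:
  5 × C (aromatic): 1 H each → 5
  2 × C: 3 H each → 6
  2 × C: 2 H each → 4
  2 × C: 1 H each → 2
  2 × C: no H
  1 × C (aromatic): no H
  1 × N (charge +1): no H
  1 × O: no H
  1 × O (charge -1): no H
  Total hydrogens = 17.

17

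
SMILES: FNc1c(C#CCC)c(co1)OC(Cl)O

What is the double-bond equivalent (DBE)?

5

Molecular formula from the SMILES: C9H9ClFNO3.
DoU = (2C + 2 + N − H − X)/2 = (2·9 + 2 + 1 − 9 − 2)/2 = 10/2 = 5.
(Structurally: 1 ring(s) + 4 π bond(s) = 5.)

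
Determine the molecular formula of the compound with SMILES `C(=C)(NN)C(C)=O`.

C4H8N2O

Heavy atoms from the SMILES: 4 C, 2 N, 1 O.
Implicit hydrogens by atom environment:
  2 × C: no H
  1 × C: 3 H
  1 × C: 2 H
  1 × N: 2 H
  1 × N: 1 H
  1 × O: no H
  Total hydrogens = 8.
Molecular formula: C4H8N2O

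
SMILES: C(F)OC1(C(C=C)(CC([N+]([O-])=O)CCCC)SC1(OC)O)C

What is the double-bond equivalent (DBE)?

3

Molecular formula from the SMILES: C14H24FNO5S.
DoU = (2C + 2 + N − H − X)/2 = (2·14 + 2 + 1 − 24 − 1)/2 = 6/2 = 3.
(Structurally: 1 ring(s) + 2 π bond(s) = 3.)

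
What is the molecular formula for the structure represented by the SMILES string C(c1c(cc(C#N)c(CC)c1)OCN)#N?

Heavy atoms from the SMILES: 11 C, 3 N, 1 O.
Implicit hydrogens by atom environment:
  4 × C (aromatic): no H
  2 × C: 2 H each → 4
  2 × C (aromatic): 1 H each → 2
  2 × C: no H
  2 × N: no H
  1 × C: 3 H
  1 × N: 2 H
  1 × O: no H
  Total hydrogens = 11.
Molecular formula: C11H11N3O

C11H11N3O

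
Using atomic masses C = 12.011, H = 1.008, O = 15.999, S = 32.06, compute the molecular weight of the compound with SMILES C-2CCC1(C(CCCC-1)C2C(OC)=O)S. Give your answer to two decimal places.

Molecular formula: C12H20O2S.
M = 12×12.011 + 20×1.008 + 2×15.999 + 1×32.06 = 228.35 g/mol.

228.35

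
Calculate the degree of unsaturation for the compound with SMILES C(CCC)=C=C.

Molecular formula from the SMILES: C6H10.
DoU = (2C + 2 + N − H − X)/2 = (2·6 + 2 + 0 − 10 − 0)/2 = 4/2 = 2.
(Structurally: 0 ring(s) + 2 π bond(s) = 2.)

2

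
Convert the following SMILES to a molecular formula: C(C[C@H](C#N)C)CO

Heavy atoms from the SMILES: 6 C, 1 N, 1 O.
Implicit hydrogens by atom environment:
  3 × C: 2 H each → 6
  1 × C: 3 H
  1 × C: 1 H
  1 × C: no H
  1 × N: no H
  1 × O: 1 H
  Total hydrogens = 11.
Molecular formula: C6H11NO

C6H11NO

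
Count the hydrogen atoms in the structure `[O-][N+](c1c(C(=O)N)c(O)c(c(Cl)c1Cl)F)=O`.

Hydrogens are implicit in SMILES; fill each atom to its normal valence:
  6 × C (aromatic): no H
  2 × Cl: no H
  2 × O: no H
  1 × C: no H
  1 × F: no H
  1 × N: 2 H
  1 × N (charge +1): no H
  1 × O: 1 H
  1 × O (charge -1): no H
  Total hydrogens = 3.

3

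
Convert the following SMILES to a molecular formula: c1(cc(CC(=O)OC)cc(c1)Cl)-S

C9H9ClO2S

Heavy atoms from the SMILES: 9 C, 1 Cl, 2 O, 1 S.
Implicit hydrogens by atom environment:
  3 × C (aromatic): 1 H each → 3
  3 × C (aromatic): no H
  2 × O: no H
  1 × C: 3 H
  1 × C: 2 H
  1 × C: no H
  1 × Cl: no H
  1 × S: 1 H
  Total hydrogens = 9.
Molecular formula: C9H9ClO2S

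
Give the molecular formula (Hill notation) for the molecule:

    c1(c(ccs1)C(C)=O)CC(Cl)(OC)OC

C10H13ClO3S

Heavy atoms from the SMILES: 10 C, 1 Cl, 3 O, 1 S.
Implicit hydrogens by atom environment:
  3 × C: 3 H each → 9
  3 × O: no H
  2 × C (aromatic): 1 H each → 2
  2 × C (aromatic): no H
  2 × C: no H
  1 × C: 2 H
  1 × Cl: no H
  1 × S (aromatic): no H
  Total hydrogens = 13.
Molecular formula: C10H13ClO3S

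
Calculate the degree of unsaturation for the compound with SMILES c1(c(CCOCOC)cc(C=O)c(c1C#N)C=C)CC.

Molecular formula from the SMILES: C16H19NO3.
DoU = (2C + 2 + N − H − X)/2 = (2·16 + 2 + 1 − 19 − 0)/2 = 16/2 = 8.
(Structurally: 1 ring(s) + 7 π bond(s) = 8.)

8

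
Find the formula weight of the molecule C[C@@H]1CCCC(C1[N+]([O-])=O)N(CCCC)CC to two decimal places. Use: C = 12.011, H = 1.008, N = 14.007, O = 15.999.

Molecular formula: C13H26N2O2.
M = 13×12.011 + 26×1.008 + 2×14.007 + 2×15.999 = 242.36 g/mol.

242.36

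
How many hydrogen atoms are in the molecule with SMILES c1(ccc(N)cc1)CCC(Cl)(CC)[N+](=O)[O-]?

15

Hydrogens are implicit in SMILES; fill each atom to its normal valence:
  4 × C (aromatic): 1 H each → 4
  3 × C: 2 H each → 6
  2 × C (aromatic): no H
  1 × C: 3 H
  1 × C: no H
  1 × Cl: no H
  1 × N: 2 H
  1 × N (charge +1): no H
  1 × O: no H
  1 × O (charge -1): no H
  Total hydrogens = 15.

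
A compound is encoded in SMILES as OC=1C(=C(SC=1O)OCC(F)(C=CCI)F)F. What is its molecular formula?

Heavy atoms from the SMILES: 9 C, 3 F, 1 I, 3 O, 1 S.
Implicit hydrogens by atom environment:
  4 × C (aromatic): no H
  3 × F: no H
  2 × C: 2 H each → 4
  2 × C: 1 H each → 2
  2 × O: 1 H each → 2
  1 × C: no H
  1 × I: no H
  1 × O: no H
  1 × S (aromatic): no H
  Total hydrogens = 8.
Molecular formula: C9H8F3IO3S

C9H8F3IO3S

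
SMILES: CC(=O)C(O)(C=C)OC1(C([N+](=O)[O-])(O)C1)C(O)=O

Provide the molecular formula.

Heavy atoms from the SMILES: 9 C, 1 N, 8 O.
Implicit hydrogens by atom environment:
  5 × C: no H
  4 × O: no H
  3 × O: 1 H each → 3
  2 × C: 2 H each → 4
  1 × C: 3 H
  1 × C: 1 H
  1 × N (charge +1): no H
  1 × O (charge -1): no H
  Total hydrogens = 11.
Molecular formula: C9H11NO8

C9H11NO8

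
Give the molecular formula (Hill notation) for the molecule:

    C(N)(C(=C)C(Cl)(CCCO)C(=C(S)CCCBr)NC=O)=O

C13H20BrClN2O3S

Heavy atoms from the SMILES: 1 Br, 13 C, 1 Cl, 2 N, 3 O, 1 S.
Implicit hydrogens by atom environment:
  7 × C: 2 H each → 14
  5 × C: no H
  2 × O: no H
  1 × Br: no H
  1 × C: 1 H
  1 × Cl: no H
  1 × N: 2 H
  1 × N: 1 H
  1 × O: 1 H
  1 × S: 1 H
  Total hydrogens = 20.
Molecular formula: C13H20BrClN2O3S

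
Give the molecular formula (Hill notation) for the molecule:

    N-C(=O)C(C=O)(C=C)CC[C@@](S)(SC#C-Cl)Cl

C10H11Cl2NO2S2

Heavy atoms from the SMILES: 10 C, 2 Cl, 1 N, 2 O, 2 S.
Implicit hydrogens by atom environment:
  5 × C: no H
  3 × C: 2 H each → 6
  2 × C: 1 H each → 2
  2 × Cl: no H
  2 × O: no H
  1 × N: 2 H
  1 × S: 1 H
  1 × S: no H
  Total hydrogens = 11.
Molecular formula: C10H11Cl2NO2S2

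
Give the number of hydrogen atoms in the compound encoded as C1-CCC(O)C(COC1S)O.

14

Hydrogens are implicit in SMILES; fill each atom to its normal valence:
  4 × C: 2 H each → 8
  3 × C: 1 H each → 3
  2 × O: 1 H each → 2
  1 × O: no H
  1 × S: 1 H
  Total hydrogens = 14.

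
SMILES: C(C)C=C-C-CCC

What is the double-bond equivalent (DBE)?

Molecular formula from the SMILES: C8H16.
DoU = (2C + 2 + N − H − X)/2 = (2·8 + 2 + 0 − 16 − 0)/2 = 2/2 = 1.
(Structurally: 0 ring(s) + 1 π bond(s) = 1.)

1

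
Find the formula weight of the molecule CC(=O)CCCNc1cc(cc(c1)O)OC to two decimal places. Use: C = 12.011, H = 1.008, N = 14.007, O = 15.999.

223.27

Molecular formula: C12H17NO3.
M = 12×12.011 + 17×1.008 + 1×14.007 + 3×15.999 = 223.27 g/mol.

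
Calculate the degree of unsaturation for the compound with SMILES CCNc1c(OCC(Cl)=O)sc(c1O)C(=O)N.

Molecular formula from the SMILES: C9H11ClN2O4S.
DoU = (2C + 2 + N − H − X)/2 = (2·9 + 2 + 2 − 11 − 1)/2 = 10/2 = 5.
(Structurally: 1 ring(s) + 4 π bond(s) = 5.)

5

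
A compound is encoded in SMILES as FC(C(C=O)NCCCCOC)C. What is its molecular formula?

Heavy atoms from the SMILES: 9 C, 1 F, 1 N, 2 O.
Implicit hydrogens by atom environment:
  4 × C: 2 H each → 8
  3 × C: 1 H each → 3
  2 × C: 3 H each → 6
  2 × O: no H
  1 × F: no H
  1 × N: 1 H
  Total hydrogens = 18.
Molecular formula: C9H18FNO2

C9H18FNO2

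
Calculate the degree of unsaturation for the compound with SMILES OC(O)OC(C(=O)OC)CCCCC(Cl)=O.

2

Molecular formula from the SMILES: C9H15ClO6.
DoU = (2C + 2 + N − H − X)/2 = (2·9 + 2 + 0 − 15 − 1)/2 = 4/2 = 2.
(Structurally: 0 ring(s) + 2 π bond(s) = 2.)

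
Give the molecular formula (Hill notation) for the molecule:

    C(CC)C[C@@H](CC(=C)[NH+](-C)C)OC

C11H24NO+

Heavy atoms from the SMILES: 11 C, 1 N, 1 O.
Implicit hydrogens by atom environment:
  5 × C: 2 H each → 10
  4 × C: 3 H each → 12
  1 × C: 1 H
  1 × C: no H
  1 × N (charge +1): 1 H
  1 × O: no H
  Total hydrogens = 24.
Net charge +1.
Molecular formula: C11H24NO+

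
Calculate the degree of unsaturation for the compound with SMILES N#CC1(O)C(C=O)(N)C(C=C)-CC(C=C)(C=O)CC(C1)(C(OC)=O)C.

Molecular formula from the SMILES: C18H24N2O5.
DoU = (2C + 2 + N − H − X)/2 = (2·18 + 2 + 2 − 24 − 0)/2 = 16/2 = 8.
(Structurally: 1 ring(s) + 7 π bond(s) = 8.)

8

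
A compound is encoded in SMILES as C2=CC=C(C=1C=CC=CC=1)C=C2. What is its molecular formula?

Heavy atoms from the SMILES: 12 C.
Implicit hydrogens by atom environment:
  10 × C (aromatic): 1 H each → 10
  2 × C (aromatic): no H
  Total hydrogens = 10.
Molecular formula: C12H10

C12H10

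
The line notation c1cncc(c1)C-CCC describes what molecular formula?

C9H13N

Heavy atoms from the SMILES: 9 C, 1 N.
Implicit hydrogens by atom environment:
  4 × C (aromatic): 1 H each → 4
  3 × C: 2 H each → 6
  1 × C: 3 H
  1 × C (aromatic): no H
  1 × N (aromatic): no H
  Total hydrogens = 13.
Molecular formula: C9H13N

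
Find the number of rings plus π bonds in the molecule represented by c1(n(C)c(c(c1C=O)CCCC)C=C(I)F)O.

5

Molecular formula from the SMILES: C12H15FINO2.
DoU = (2C + 2 + N − H − X)/2 = (2·12 + 2 + 1 − 15 − 2)/2 = 10/2 = 5.
(Structurally: 1 ring(s) + 4 π bond(s) = 5.)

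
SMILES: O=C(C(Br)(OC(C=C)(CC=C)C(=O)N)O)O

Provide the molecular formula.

C9H12BrNO5

Heavy atoms from the SMILES: 1 Br, 9 C, 1 N, 5 O.
Implicit hydrogens by atom environment:
  4 × C: no H
  3 × C: 2 H each → 6
  3 × O: no H
  2 × C: 1 H each → 2
  2 × O: 1 H each → 2
  1 × Br: no H
  1 × N: 2 H
  Total hydrogens = 12.
Molecular formula: C9H12BrNO5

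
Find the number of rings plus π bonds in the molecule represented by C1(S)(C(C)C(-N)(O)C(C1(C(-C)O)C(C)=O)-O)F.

Molecular formula from the SMILES: C10H18FNO4S.
DoU = (2C + 2 + N − H − X)/2 = (2·10 + 2 + 1 − 18 − 1)/2 = 4/2 = 2.
(Structurally: 1 ring(s) + 1 π bond(s) = 2.)

2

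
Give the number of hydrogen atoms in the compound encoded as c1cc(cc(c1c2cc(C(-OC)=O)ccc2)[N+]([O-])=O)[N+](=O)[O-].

Hydrogens are implicit in SMILES; fill each atom to its normal valence:
  7 × C (aromatic): 1 H each → 7
  5 × C (aromatic): no H
  4 × O: no H
  2 × N (charge +1): no H
  2 × O (charge -1): no H
  1 × C: 3 H
  1 × C: no H
  Total hydrogens = 10.

10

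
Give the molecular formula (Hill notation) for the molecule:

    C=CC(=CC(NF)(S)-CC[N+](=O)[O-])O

Heavy atoms from the SMILES: 7 C, 1 F, 2 N, 3 O, 1 S.
Implicit hydrogens by atom environment:
  3 × C: 2 H each → 6
  2 × C: 1 H each → 2
  2 × C: no H
  1 × F: no H
  1 × N: 1 H
  1 × N (charge +1): no H
  1 × O: 1 H
  1 × O: no H
  1 × O (charge -1): no H
  1 × S: 1 H
  Total hydrogens = 11.
Molecular formula: C7H11FN2O3S

C7H11FN2O3S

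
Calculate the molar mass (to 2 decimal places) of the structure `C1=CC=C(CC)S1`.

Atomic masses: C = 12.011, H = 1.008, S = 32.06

Molecular formula: C6H8S.
M = 6×12.011 + 8×1.008 + 1×32.06 = 112.19 g/mol.

112.19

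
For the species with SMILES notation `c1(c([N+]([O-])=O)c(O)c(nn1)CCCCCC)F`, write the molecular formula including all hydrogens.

C10H14FN3O3

Heavy atoms from the SMILES: 10 C, 1 F, 3 N, 3 O.
Implicit hydrogens by atom environment:
  5 × C: 2 H each → 10
  4 × C (aromatic): no H
  2 × N (aromatic): no H
  1 × C: 3 H
  1 × F: no H
  1 × N (charge +1): no H
  1 × O: 1 H
  1 × O: no H
  1 × O (charge -1): no H
  Total hydrogens = 14.
Molecular formula: C10H14FN3O3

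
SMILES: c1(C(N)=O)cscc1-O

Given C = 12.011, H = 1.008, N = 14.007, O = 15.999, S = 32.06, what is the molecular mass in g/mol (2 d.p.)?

Molecular formula: C5H5NO2S.
M = 5×12.011 + 5×1.008 + 1×14.007 + 2×15.999 + 1×32.06 = 143.16 g/mol.

143.16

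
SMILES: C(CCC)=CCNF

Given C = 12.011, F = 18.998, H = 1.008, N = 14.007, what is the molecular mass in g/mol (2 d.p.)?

117.17

Molecular formula: C6H12FN.
M = 6×12.011 + 1×18.998 + 12×1.008 + 1×14.007 = 117.17 g/mol.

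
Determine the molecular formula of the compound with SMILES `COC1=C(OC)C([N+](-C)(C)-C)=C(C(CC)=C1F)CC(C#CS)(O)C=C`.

C19H27FNO3S+

Heavy atoms from the SMILES: 19 C, 1 F, 1 N, 3 O, 1 S.
Implicit hydrogens by atom environment:
  6 × C: 3 H each → 18
  6 × C (aromatic): no H
  3 × C: 2 H each → 6
  3 × C: no H
  2 × O: no H
  1 × C: 1 H
  1 × F: no H
  1 × N (charge +1): no H
  1 × O: 1 H
  1 × S: 1 H
  Total hydrogens = 27.
Net charge +1.
Molecular formula: C19H27FNO3S+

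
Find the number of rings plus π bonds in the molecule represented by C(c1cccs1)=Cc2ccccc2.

Molecular formula from the SMILES: C12H10S.
DoU = (2C + 2 + N − H − X)/2 = (2·12 + 2 + 0 − 10 − 0)/2 = 16/2 = 8.
(Structurally: 2 ring(s) + 6 π bond(s) = 8.)

8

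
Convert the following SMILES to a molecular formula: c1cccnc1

C5H5N

Heavy atoms from the SMILES: 5 C, 1 N.
Implicit hydrogens by atom environment:
  5 × C (aromatic): 1 H each → 5
  1 × N (aromatic): no H
  Total hydrogens = 5.
Molecular formula: C5H5N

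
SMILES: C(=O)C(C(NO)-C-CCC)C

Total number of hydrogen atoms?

Hydrogens are implicit in SMILES; fill each atom to its normal valence:
  3 × C: 2 H each → 6
  3 × C: 1 H each → 3
  2 × C: 3 H each → 6
  1 × N: 1 H
  1 × O: 1 H
  1 × O: no H
  Total hydrogens = 17.

17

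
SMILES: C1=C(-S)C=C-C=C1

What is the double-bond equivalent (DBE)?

4

Molecular formula from the SMILES: C6H6S.
DoU = (2C + 2 + N − H − X)/2 = (2·6 + 2 + 0 − 6 − 0)/2 = 8/2 = 4.
(Structurally: 1 ring(s) + 3 π bond(s) = 4.)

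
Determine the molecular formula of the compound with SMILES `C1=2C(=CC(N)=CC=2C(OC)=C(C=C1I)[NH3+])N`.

C11H13IN3O+

Heavy atoms from the SMILES: 11 C, 1 I, 3 N, 1 O.
Implicit hydrogens by atom environment:
  7 × C (aromatic): no H
  3 × C (aromatic): 1 H each → 3
  2 × N: 2 H each → 4
  1 × C: 3 H
  1 × I: no H
  1 × N (charge +1): 3 H
  1 × O: no H
  Total hydrogens = 13.
Net charge +1.
Molecular formula: C11H13IN3O+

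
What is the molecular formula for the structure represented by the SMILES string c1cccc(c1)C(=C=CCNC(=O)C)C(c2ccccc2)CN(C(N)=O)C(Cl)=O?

C22H22ClN3O3

Heavy atoms from the SMILES: 22 C, 1 Cl, 3 N, 3 O.
Implicit hydrogens by atom environment:
  10 × C (aromatic): 1 H each → 10
  5 × C: no H
  3 × O: no H
  2 × C: 2 H each → 4
  2 × C: 1 H each → 2
  2 × C (aromatic): no H
  1 × C: 3 H
  1 × Cl: no H
  1 × N: 2 H
  1 × N: 1 H
  1 × N: no H
  Total hydrogens = 22.
Molecular formula: C22H22ClN3O3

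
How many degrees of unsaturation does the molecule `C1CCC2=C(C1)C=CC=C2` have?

5

Molecular formula from the SMILES: C10H12.
DoU = (2C + 2 + N − H − X)/2 = (2·10 + 2 + 0 − 12 − 0)/2 = 10/2 = 5.
(Structurally: 2 ring(s) + 3 π bond(s) = 5.)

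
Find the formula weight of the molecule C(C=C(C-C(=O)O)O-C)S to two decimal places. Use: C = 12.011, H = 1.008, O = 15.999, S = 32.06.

162.20

Molecular formula: C6H10O3S.
M = 6×12.011 + 10×1.008 + 3×15.999 + 1×32.06 = 162.20 g/mol.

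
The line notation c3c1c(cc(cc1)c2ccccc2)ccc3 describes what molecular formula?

C16H12

Heavy atoms from the SMILES: 16 C.
Implicit hydrogens by atom environment:
  12 × C (aromatic): 1 H each → 12
  4 × C (aromatic): no H
  Total hydrogens = 12.
Molecular formula: C16H12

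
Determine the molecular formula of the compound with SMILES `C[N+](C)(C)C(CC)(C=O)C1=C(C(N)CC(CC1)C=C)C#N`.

Heavy atoms from the SMILES: 17 C, 3 N, 1 O.
Implicit hydrogens by atom environment:
  5 × C: 2 H each → 10
  4 × C: 3 H each → 12
  4 × C: 1 H each → 4
  4 × C: no H
  1 × N: 2 H
  1 × N: no H
  1 × N (charge +1): no H
  1 × O: no H
  Total hydrogens = 28.
Net charge +1.
Molecular formula: C17H28N3O+

C17H28N3O+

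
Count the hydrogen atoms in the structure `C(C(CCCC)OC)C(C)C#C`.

Hydrogens are implicit in SMILES; fill each atom to its normal valence:
  4 × C: 2 H each → 8
  3 × C: 3 H each → 9
  3 × C: 1 H each → 3
  1 × C: no H
  1 × O: no H
  Total hydrogens = 20.

20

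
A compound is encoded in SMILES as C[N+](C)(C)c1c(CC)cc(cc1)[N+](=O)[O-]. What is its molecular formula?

C11H17N2O2+

Heavy atoms from the SMILES: 11 C, 2 N, 2 O.
Implicit hydrogens by atom environment:
  4 × C: 3 H each → 12
  3 × C (aromatic): 1 H each → 3
  3 × C (aromatic): no H
  2 × N (charge +1): no H
  1 × C: 2 H
  1 × O: no H
  1 × O (charge -1): no H
  Total hydrogens = 17.
Net charge +1.
Molecular formula: C11H17N2O2+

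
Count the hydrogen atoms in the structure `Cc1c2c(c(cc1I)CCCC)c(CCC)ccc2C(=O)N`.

24

Hydrogens are implicit in SMILES; fill each atom to its normal valence:
  7 × C (aromatic): no H
  5 × C: 2 H each → 10
  3 × C: 3 H each → 9
  3 × C (aromatic): 1 H each → 3
  1 × C: no H
  1 × I: no H
  1 × N: 2 H
  1 × O: no H
  Total hydrogens = 24.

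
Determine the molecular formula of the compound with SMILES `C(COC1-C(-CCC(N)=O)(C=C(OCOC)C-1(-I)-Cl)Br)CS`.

Heavy atoms from the SMILES: 1 Br, 13 C, 1 Cl, 1 I, 1 N, 4 O, 1 S.
Implicit hydrogens by atom environment:
  6 × C: 2 H each → 12
  4 × C: no H
  4 × O: no H
  2 × C: 1 H each → 2
  1 × Br: no H
  1 × C: 3 H
  1 × Cl: no H
  1 × I: no H
  1 × N: 2 H
  1 × S: 1 H
  Total hydrogens = 20.
Molecular formula: C13H20BrClINO4S

C13H20BrClINO4S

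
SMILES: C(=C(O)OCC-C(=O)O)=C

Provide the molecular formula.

C6H8O4

Heavy atoms from the SMILES: 6 C, 4 O.
Implicit hydrogens by atom environment:
  3 × C: 2 H each → 6
  3 × C: no H
  2 × O: 1 H each → 2
  2 × O: no H
  Total hydrogens = 8.
Molecular formula: C6H8O4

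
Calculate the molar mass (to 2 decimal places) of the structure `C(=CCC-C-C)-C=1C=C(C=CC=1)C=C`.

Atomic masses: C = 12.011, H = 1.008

Molecular formula: C14H18.
M = 14×12.011 + 18×1.008 = 186.30 g/mol.

186.30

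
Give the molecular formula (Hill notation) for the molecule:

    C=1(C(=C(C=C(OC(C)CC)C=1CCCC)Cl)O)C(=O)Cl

C15H20Cl2O3

Heavy atoms from the SMILES: 15 C, 2 Cl, 3 O.
Implicit hydrogens by atom environment:
  5 × C (aromatic): no H
  4 × C: 2 H each → 8
  3 × C: 3 H each → 9
  2 × Cl: no H
  2 × O: no H
  1 × C (aromatic): 1 H
  1 × C: 1 H
  1 × C: no H
  1 × O: 1 H
  Total hydrogens = 20.
Molecular formula: C15H20Cl2O3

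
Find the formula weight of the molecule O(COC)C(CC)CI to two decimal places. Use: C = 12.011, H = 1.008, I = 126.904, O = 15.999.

Molecular formula: C6H13IO2.
M = 6×12.011 + 13×1.008 + 1×126.904 + 2×15.999 = 244.07 g/mol.

244.07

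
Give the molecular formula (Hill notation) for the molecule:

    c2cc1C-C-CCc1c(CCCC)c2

Heavy atoms from the SMILES: 14 C.
Implicit hydrogens by atom environment:
  7 × C: 2 H each → 14
  3 × C (aromatic): 1 H each → 3
  3 × C (aromatic): no H
  1 × C: 3 H
  Total hydrogens = 20.
Molecular formula: C14H20

C14H20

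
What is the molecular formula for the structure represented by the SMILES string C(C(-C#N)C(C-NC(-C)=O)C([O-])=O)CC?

C10H15N2O3-

Heavy atoms from the SMILES: 10 C, 2 N, 3 O.
Implicit hydrogens by atom environment:
  3 × C: 2 H each → 6
  3 × C: no H
  2 × C: 3 H each → 6
  2 × C: 1 H each → 2
  2 × O: no H
  1 × N: 1 H
  1 × N: no H
  1 × O (charge -1): no H
  Total hydrogens = 15.
Net charge -1.
Molecular formula: C10H15N2O3-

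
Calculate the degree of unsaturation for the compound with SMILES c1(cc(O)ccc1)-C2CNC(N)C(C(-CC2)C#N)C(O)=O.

8

Molecular formula from the SMILES: C15H19N3O3.
DoU = (2C + 2 + N − H − X)/2 = (2·15 + 2 + 3 − 19 − 0)/2 = 16/2 = 8.
(Structurally: 2 ring(s) + 6 π bond(s) = 8.)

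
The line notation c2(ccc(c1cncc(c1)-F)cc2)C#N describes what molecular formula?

Heavy atoms from the SMILES: 12 C, 1 F, 2 N.
Implicit hydrogens by atom environment:
  7 × C (aromatic): 1 H each → 7
  4 × C (aromatic): no H
  1 × C: no H
  1 × F: no H
  1 × N (aromatic): no H
  1 × N: no H
  Total hydrogens = 7.
Molecular formula: C12H7FN2

C12H7FN2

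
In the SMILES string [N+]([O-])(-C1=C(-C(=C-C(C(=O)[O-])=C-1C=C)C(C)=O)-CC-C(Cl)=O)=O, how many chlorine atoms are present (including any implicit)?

The symbol for chlorine appears 1 time in the SMILES.

1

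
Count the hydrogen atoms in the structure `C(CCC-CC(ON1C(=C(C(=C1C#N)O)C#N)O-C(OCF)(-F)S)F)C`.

Hydrogens are implicit in SMILES; fill each atom to its normal valence:
  6 × C: 2 H each → 12
  4 × C (aromatic): no H
  3 × C: no H
  3 × F: no H
  3 × O: no H
  2 × N: no H
  1 × C: 3 H
  1 × C: 1 H
  1 × N (aromatic): no H
  1 × O: 1 H
  1 × S: 1 H
  Total hydrogens = 18.

18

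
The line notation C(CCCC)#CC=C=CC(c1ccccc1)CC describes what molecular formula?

Heavy atoms from the SMILES: 18 C.
Implicit hydrogens by atom environment:
  5 × C (aromatic): 1 H each → 5
  4 × C: 2 H each → 8
  3 × C: 1 H each → 3
  3 × C: no H
  2 × C: 3 H each → 6
  1 × C (aromatic): no H
  Total hydrogens = 22.
Molecular formula: C18H22

C18H22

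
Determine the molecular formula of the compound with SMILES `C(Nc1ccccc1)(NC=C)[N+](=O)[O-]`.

C9H11N3O2

Heavy atoms from the SMILES: 9 C, 3 N, 2 O.
Implicit hydrogens by atom environment:
  5 × C (aromatic): 1 H each → 5
  2 × C: 1 H each → 2
  2 × N: 1 H each → 2
  1 × C: 2 H
  1 × C (aromatic): no H
  1 × N (charge +1): no H
  1 × O: no H
  1 × O (charge -1): no H
  Total hydrogens = 11.
Molecular formula: C9H11N3O2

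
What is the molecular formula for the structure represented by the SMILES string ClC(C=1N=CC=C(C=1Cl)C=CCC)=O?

C10H9Cl2NO

Heavy atoms from the SMILES: 10 C, 2 Cl, 1 N, 1 O.
Implicit hydrogens by atom environment:
  3 × C (aromatic): no H
  2 × C (aromatic): 1 H each → 2
  2 × C: 1 H each → 2
  2 × Cl: no H
  1 × C: 3 H
  1 × C: 2 H
  1 × C: no H
  1 × N (aromatic): no H
  1 × O: no H
  Total hydrogens = 9.
Molecular formula: C10H9Cl2NO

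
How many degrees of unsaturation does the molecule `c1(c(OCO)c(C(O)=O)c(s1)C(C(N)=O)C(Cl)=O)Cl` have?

Molecular formula from the SMILES: C9H7Cl2NO6S.
DoU = (2C + 2 + N − H − X)/2 = (2·9 + 2 + 1 − 7 − 2)/2 = 12/2 = 6.
(Structurally: 1 ring(s) + 5 π bond(s) = 6.)

6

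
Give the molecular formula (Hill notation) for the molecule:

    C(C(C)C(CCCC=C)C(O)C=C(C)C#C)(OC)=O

C16H24O3

Heavy atoms from the SMILES: 16 C, 3 O.
Implicit hydrogens by atom environment:
  6 × C: 1 H each → 6
  4 × C: 2 H each → 8
  3 × C: 3 H each → 9
  3 × C: no H
  2 × O: no H
  1 × O: 1 H
  Total hydrogens = 24.
Molecular formula: C16H24O3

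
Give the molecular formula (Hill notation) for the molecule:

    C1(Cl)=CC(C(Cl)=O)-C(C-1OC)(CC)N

Heavy atoms from the SMILES: 9 C, 2 Cl, 1 N, 2 O.
Implicit hydrogens by atom environment:
  3 × C: 1 H each → 3
  3 × C: no H
  2 × C: 3 H each → 6
  2 × Cl: no H
  2 × O: no H
  1 × C: 2 H
  1 × N: 2 H
  Total hydrogens = 13.
Molecular formula: C9H13Cl2NO2

C9H13Cl2NO2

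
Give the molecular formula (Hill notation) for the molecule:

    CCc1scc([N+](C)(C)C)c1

C9H16NS+

Heavy atoms from the SMILES: 9 C, 1 N, 1 S.
Implicit hydrogens by atom environment:
  4 × C: 3 H each → 12
  2 × C (aromatic): 1 H each → 2
  2 × C (aromatic): no H
  1 × C: 2 H
  1 × N (charge +1): no H
  1 × S (aromatic): no H
  Total hydrogens = 16.
Net charge +1.
Molecular formula: C9H16NS+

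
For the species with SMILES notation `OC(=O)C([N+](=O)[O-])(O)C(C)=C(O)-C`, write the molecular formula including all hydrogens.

Heavy atoms from the SMILES: 6 C, 1 N, 6 O.
Implicit hydrogens by atom environment:
  4 × C: no H
  3 × O: 1 H each → 3
  2 × C: 3 H each → 6
  2 × O: no H
  1 × N (charge +1): no H
  1 × O (charge -1): no H
  Total hydrogens = 9.
Molecular formula: C6H9NO6

C6H9NO6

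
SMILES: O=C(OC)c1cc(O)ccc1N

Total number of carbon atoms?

The symbol for carbon appears 8 times in the SMILES. Lowercase c denotes aromatic carbon and counts toward C.

8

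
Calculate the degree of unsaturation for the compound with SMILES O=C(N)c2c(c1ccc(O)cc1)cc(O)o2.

8

Molecular formula from the SMILES: C11H9NO4.
DoU = (2C + 2 + N − H − X)/2 = (2·11 + 2 + 1 − 9 − 0)/2 = 16/2 = 8.
(Structurally: 2 ring(s) + 6 π bond(s) = 8.)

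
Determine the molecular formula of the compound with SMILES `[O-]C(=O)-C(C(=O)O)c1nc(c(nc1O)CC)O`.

C9H9N2O6-

Heavy atoms from the SMILES: 9 C, 2 N, 6 O.
Implicit hydrogens by atom environment:
  4 × C (aromatic): no H
  3 × O: 1 H each → 3
  2 × C: no H
  2 × N (aromatic): no H
  2 × O: no H
  1 × C: 3 H
  1 × C: 2 H
  1 × C: 1 H
  1 × O (charge -1): no H
  Total hydrogens = 9.
Net charge -1.
Molecular formula: C9H9N2O6-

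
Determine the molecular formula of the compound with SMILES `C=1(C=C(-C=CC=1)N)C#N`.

C7H6N2

Heavy atoms from the SMILES: 7 C, 2 N.
Implicit hydrogens by atom environment:
  4 × C (aromatic): 1 H each → 4
  2 × C (aromatic): no H
  1 × C: no H
  1 × N: 2 H
  1 × N: no H
  Total hydrogens = 6.
Molecular formula: C7H6N2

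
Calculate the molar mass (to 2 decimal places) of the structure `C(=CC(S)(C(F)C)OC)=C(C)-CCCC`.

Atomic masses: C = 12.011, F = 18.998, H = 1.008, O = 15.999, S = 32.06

Molecular formula: C12H21FOS.
M = 12×12.011 + 1×18.998 + 21×1.008 + 1×15.999 + 1×32.06 = 232.36 g/mol.

232.36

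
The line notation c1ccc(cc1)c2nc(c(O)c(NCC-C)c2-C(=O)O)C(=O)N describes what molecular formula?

C16H17N3O4

Heavy atoms from the SMILES: 16 C, 3 N, 4 O.
Implicit hydrogens by atom environment:
  6 × C (aromatic): no H
  5 × C (aromatic): 1 H each → 5
  2 × C: 2 H each → 4
  2 × C: no H
  2 × O: 1 H each → 2
  2 × O: no H
  1 × C: 3 H
  1 × N: 2 H
  1 × N: 1 H
  1 × N (aromatic): no H
  Total hydrogens = 17.
Molecular formula: C16H17N3O4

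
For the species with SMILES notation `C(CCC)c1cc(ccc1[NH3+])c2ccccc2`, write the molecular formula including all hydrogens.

Heavy atoms from the SMILES: 16 C, 1 N.
Implicit hydrogens by atom environment:
  8 × C (aromatic): 1 H each → 8
  4 × C (aromatic): no H
  3 × C: 2 H each → 6
  1 × C: 3 H
  1 × N (charge +1): 3 H
  Total hydrogens = 20.
Net charge +1.
Molecular formula: C16H20N+

C16H20N+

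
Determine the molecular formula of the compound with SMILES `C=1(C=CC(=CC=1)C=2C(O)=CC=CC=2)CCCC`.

C16H18O

Heavy atoms from the SMILES: 16 C, 1 O.
Implicit hydrogens by atom environment:
  8 × C (aromatic): 1 H each → 8
  4 × C (aromatic): no H
  3 × C: 2 H each → 6
  1 × C: 3 H
  1 × O: 1 H
  Total hydrogens = 18.
Molecular formula: C16H18O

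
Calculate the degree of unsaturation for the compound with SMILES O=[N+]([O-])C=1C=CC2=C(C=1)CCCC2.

6

Molecular formula from the SMILES: C10H11NO2.
DoU = (2C + 2 + N − H − X)/2 = (2·10 + 2 + 1 − 11 − 0)/2 = 12/2 = 6.
(Structurally: 2 ring(s) + 4 π bond(s) = 6.)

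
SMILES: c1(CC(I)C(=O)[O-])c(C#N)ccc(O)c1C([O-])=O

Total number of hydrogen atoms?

6

Hydrogens are implicit in SMILES; fill each atom to its normal valence:
  4 × C (aromatic): no H
  3 × C: no H
  2 × C (aromatic): 1 H each → 2
  2 × O: no H
  2 × O (charge -1): no H
  1 × C: 2 H
  1 × C: 1 H
  1 × I: no H
  1 × N: no H
  1 × O: 1 H
  Total hydrogens = 6.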